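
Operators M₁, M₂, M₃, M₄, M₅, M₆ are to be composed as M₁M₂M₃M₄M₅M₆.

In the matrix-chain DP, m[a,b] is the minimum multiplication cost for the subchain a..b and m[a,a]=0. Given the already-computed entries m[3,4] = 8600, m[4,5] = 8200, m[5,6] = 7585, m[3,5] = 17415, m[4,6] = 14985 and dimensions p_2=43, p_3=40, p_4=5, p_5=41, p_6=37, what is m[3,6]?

24140

m[3,6] = min over k∈[3,5] of m[3,k]+m[k+1,6]+p_{2}·p_k·p_{6}.
k=3: 0 + 14985 + 43·40·37 = 78625; k=4: 8600 + 7585 + 43·5·37 = 24140; k=5: 17415 + 0 + 43·41·37 = 82646.
Minimum: 24140 at k=4.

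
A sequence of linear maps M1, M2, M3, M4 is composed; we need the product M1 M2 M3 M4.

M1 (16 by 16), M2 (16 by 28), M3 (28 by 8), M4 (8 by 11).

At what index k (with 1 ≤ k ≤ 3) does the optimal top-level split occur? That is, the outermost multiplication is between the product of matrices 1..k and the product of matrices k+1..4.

Adjacent pairs: M1M2 = 16·16·28 = 7168; M2M3 = 16·28·8 = 3584; M3M4 = 28·8·11 = 2464.
Length 3: M1..M3: k=1: 0+3584+16·16·8=5632; k=2: 7168+0+16·28·8=10752 → min 5632 | M2..M4: k=2: 0+2464+16·28·11=7392; k=3: 3584+0+16·8·11=4992 → min 4992.
Top-level splits: k=1: (M1..M1)·(M2..M4) → 0+4992+16·16·11 = 7808; k=2: (M1..M2)·(M3..M4) → 7168+2464+16·28·11 = 14560; k=3: (M1..M3)·(M4..M4) → 5632+0+16·8·11 = 7040.
Best split is after M3, i.e. k = 3.

3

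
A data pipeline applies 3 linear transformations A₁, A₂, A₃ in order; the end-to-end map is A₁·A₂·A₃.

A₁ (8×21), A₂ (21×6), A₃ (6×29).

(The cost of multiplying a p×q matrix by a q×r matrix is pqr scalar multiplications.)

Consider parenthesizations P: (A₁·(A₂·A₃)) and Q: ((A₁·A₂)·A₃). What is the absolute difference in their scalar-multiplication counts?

6126

Order P = (A₁·(A₂·A₃)): (A₂·A₃): 21×6 by 6×29 → 21×29, cost 21·6·29 = 3654; (A₁·(A₂·A₃)): 8×21 by 21×29 → 8×29, cost 8·21·29 = 4872; cumulative 8526. Total 8526.
Order Q = ((A₁·A₂)·A₃): (A₁·A₂): 8×21 by 21×6 → 8×6, cost 8·21·6 = 1008; ((A₁·A₂)·A₃): 8×6 by 6×29 → 8×29, cost 8·6·29 = 1392; cumulative 2400. Total 2400.
Difference: |8526 − 2400| = 6126.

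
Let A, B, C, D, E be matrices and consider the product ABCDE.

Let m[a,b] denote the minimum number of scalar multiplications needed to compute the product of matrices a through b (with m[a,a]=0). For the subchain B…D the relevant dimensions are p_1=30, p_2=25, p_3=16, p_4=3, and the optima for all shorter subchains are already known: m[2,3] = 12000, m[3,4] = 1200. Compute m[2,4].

3450

m[2,4] = min over k∈[2,3] of m[2,k]+m[k+1,4]+p_{1}·p_k·p_{4}.
k=2: 0 + 1200 + 30·25·3 = 3450; k=3: 12000 + 0 + 30·16·3 = 13440.
Minimum: 3450 at k=2.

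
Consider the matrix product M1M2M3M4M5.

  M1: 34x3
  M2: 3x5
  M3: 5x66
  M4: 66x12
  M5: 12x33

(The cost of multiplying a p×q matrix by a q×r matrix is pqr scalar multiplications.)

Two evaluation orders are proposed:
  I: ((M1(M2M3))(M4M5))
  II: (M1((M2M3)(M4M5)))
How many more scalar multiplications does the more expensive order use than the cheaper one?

70884

Order I = ((M1(M2M3))(M4M5)): (M2M3): 3×5 by 5×66 → 3×66, cost 3·5·66 = 990; (M1(M2M3)): 34×3 by 3×66 → 34×66, cost 34·3·66 = 6732; cumulative 7722; (M4M5): 66×12 by 12×33 → 66×33, cost 66·12·33 = 26136; ((M1(M2M3))(M4M5)): 34×66 by 66×33 → 34×33, cost 34·66·33 = 74052; cumulative 107910. Total 107910.
Order II = (M1((M2M3)(M4M5))): (M2M3): 3×5 by 5×66 → 3×66, cost 3·5·66 = 990; (M4M5): 66×12 by 12×33 → 66×33, cost 66·12·33 = 26136; ((M2M3)(M4M5)): 3×66 by 66×33 → 3×33, cost 3·66·33 = 6534; cumulative 33660; (M1((M2M3)(M4M5))): 34×3 by 3×33 → 34×33, cost 34·3·33 = 3366; cumulative 37026. Total 37026.
Difference: |107910 − 37026| = 70884.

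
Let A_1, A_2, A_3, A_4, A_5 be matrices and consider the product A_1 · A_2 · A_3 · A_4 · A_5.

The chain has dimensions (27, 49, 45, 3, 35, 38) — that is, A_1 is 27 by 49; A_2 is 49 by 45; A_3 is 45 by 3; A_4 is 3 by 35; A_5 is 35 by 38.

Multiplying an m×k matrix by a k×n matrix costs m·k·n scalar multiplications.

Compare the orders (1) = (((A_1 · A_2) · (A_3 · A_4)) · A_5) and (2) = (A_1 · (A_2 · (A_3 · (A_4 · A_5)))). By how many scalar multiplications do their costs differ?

489

Order (1) = (((A_1 · A_2) · (A_3 · A_4)) · A_5): (A_1 · A_2): 27×49 by 49×45 → 27×45, cost 27·49·45 = 59535; (A_3 · A_4): 45×3 by 3×35 → 45×35, cost 45·3·35 = 4725; ((A_1 · A_2) · (A_3 · A_4)): 27×45 by 45×35 → 27×35, cost 27·45·35 = 42525; cumulative 106785; (((A_1 · A_2) · (A_3 · A_4)) · A_5): 27×35 by 35×38 → 27×38, cost 27·35·38 = 35910; cumulative 142695. Total 142695.
Order (2) = (A_1 · (A_2 · (A_3 · (A_4 · A_5)))): (A_4 · A_5): 3×35 by 35×38 → 3×38, cost 3·35·38 = 3990; (A_3 · (A_4 · A_5)): 45×3 by 3×38 → 45×38, cost 45·3·38 = 5130; cumulative 9120; (A_2 · (A_3 · (A_4 · A_5))): 49×45 by 45×38 → 49×38, cost 49·45·38 = 83790; cumulative 92910; (A_1 · (A_2 · (A_3 · (A_4 · A_5)))): 27×49 by 49×38 → 27×38, cost 27·49·38 = 50274; cumulative 143184. Total 143184.
Difference: |142695 − 143184| = 489.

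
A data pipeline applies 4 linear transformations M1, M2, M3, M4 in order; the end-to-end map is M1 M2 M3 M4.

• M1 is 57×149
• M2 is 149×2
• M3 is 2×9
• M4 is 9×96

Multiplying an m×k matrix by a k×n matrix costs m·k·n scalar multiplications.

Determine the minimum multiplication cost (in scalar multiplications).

Adjacent pairs: M1M2 = 57·149·2 = 16986; M2M3 = 149·2·9 = 2682; M3M4 = 2·9·96 = 1728.
Length 3: M1..M3: k=1: 0+2682+57·149·9=79119; k=2: 16986+0+57·2·9=18012 → min 18012 | M2..M4: k=2: 0+1728+149·2·96=30336; k=3: 2682+0+149·9·96=131418 → min 30336.
Length 4: M1..M4: k=1: 0+30336+57·149·96=845664; k=2: 16986+1728+57·2·96=29658; k=3: 18012+0+57·9·96=67260 → min 29658.
Optimal order: ((M1 M2) (M3 M4)) with cost 29658.

29658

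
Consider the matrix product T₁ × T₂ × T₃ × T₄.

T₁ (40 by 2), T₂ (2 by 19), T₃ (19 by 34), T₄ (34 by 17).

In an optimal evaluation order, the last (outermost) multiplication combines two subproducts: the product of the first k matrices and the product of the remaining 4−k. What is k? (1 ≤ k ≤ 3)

Adjacent pairs: T₁T₂ = 40·2·19 = 1520; T₂T₃ = 2·19·34 = 1292; T₃T₄ = 19·34·17 = 10982.
Length 3: T₁..T₃: k=1: 0+1292+40·2·34=4012; k=2: 1520+0+40·19·34=27360 → min 4012 | T₂..T₄: k=2: 0+10982+2·19·17=11628; k=3: 1292+0+2·34·17=2448 → min 2448.
Top-level splits: k=1: (T₁..T₁)·(T₂..T₄) → 0+2448+40·2·17 = 3808; k=2: (T₁..T₂)·(T₃..T₄) → 1520+10982+40·19·17 = 25422; k=3: (T₁..T₃)·(T₄..T₄) → 4012+0+40·34·17 = 27132.
Best split is after T₁, i.e. k = 1.

1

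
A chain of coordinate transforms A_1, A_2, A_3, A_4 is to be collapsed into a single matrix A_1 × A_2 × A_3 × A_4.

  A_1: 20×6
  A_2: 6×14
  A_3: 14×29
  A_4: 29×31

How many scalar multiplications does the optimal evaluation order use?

Adjacent pairs: A_1A_2 = 20·6·14 = 1680; A_2A_3 = 6·14·29 = 2436; A_3A_4 = 14·29·31 = 12586.
Length 3: A_1..A_3: k=1: 0+2436+20·6·29=5916; k=2: 1680+0+20·14·29=9800 → min 5916 | A_2..A_4: k=2: 0+12586+6·14·31=15190; k=3: 2436+0+6·29·31=7830 → min 7830.
Length 4: A_1..A_4: k=1: 0+7830+20·6·31=11550; k=2: 1680+12586+20·14·31=22946; k=3: 5916+0+20·29·31=23896 → min 11550.
Optimal order: (A_1 × ((A_2 × A_3) × A_4)) with cost 11550.

11550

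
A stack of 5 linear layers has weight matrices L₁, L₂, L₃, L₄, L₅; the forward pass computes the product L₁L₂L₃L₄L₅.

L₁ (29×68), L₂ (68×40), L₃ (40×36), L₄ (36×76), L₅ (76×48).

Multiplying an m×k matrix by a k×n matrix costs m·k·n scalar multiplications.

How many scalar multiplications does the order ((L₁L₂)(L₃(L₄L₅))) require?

(L₁L₂): 29×68 by 68×40 → 29×40, cost 29·68·40 = 78880
(L₄L₅): 36×76 by 76×48 → 36×48, cost 36·76·48 = 131328
(L₃(L₄L₅)): 40×36 by 36×48 → 40×48, cost 40·36·48 = 69120; cumulative 200448
((L₁L₂)(L₃(L₄L₅))): 29×40 by 40×48 → 29×48, cost 29·40·48 = 55680; cumulative 335008
Total: 335008 scalar multiplications.

335008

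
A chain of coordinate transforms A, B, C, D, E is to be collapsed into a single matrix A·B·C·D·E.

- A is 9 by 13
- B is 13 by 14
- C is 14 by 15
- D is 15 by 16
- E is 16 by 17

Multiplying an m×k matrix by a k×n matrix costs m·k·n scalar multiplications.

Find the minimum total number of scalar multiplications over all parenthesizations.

8136

Adjacent pairs: AB = 9·13·14 = 1638; BC = 13·14·15 = 2730; CD = 14·15·16 = 3360; DE = 15·16·17 = 4080.
Length 3: A..C: k=1: 0+2730+9·13·15=4485; k=2: 1638+0+9·14·15=3528 → min 3528 | B..D: k=2: 0+3360+13·14·16=6272; k=3: 2730+0+13·15·16=5850 → min 5850 | C..E: k=3: 0+4080+14·15·17=7650; k=4: 3360+0+14·16·17=7168 → min 7168.
Length 4: A..D: k=1: 0+5850+9·13·16=7722; k=2: 1638+3360+9·14·16=7014; k=3: 3528+0+9·15·16=5688 → min 5688 | B..E: k=2: 0+7168+13·14·17=10262; k=3: 2730+4080+13·15·17=10125; k=4: 5850+0+13·16·17=9386 → min 9386.
Length 5: A..E: k=1: 0+9386+9·13·17=11375; k=2: 1638+7168+9·14·17=10948; k=3: 3528+4080+9·15·17=9903; k=4: 5688+0+9·16·17=8136 → min 8136.
Optimal order: ((((A·B)·C)·D)·E) with cost 8136.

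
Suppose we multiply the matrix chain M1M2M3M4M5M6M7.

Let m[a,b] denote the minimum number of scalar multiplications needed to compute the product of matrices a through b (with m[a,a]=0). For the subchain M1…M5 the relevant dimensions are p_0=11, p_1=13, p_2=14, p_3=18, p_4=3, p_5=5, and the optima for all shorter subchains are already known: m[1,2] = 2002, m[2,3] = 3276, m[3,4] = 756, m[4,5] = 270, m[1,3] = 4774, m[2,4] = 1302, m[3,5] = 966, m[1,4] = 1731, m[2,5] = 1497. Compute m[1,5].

1896

m[1,5] = min over k∈[1,4] of m[1,k]+m[k+1,5]+p_{0}·p_k·p_{5}.
k=1: 0 + 1497 + 11·13·5 = 2212; k=2: 2002 + 966 + 11·14·5 = 3738; k=3: 4774 + 270 + 11·18·5 = 6034; k=4: 1731 + 0 + 11·3·5 = 1896.
Minimum: 1896 at k=4.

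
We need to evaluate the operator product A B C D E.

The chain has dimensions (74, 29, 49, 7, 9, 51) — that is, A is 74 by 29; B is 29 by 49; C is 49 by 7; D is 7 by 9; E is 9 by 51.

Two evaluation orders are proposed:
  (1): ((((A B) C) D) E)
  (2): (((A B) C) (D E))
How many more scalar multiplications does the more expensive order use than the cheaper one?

Order (1) = ((((A B) C) D) E): (A B): 74×29 by 29×49 → 74×49, cost 74·29·49 = 105154; ((A B) C): 74×49 by 49×7 → 74×7, cost 74·49·7 = 25382; cumulative 130536; (((A B) C) D): 74×7 by 7×9 → 74×9, cost 74·7·9 = 4662; cumulative 135198; ((((A B) C) D) E): 74×9 by 9×51 → 74×51, cost 74·9·51 = 33966; cumulative 169164. Total 169164.
Order (2) = (((A B) C) (D E)): (A B): 74×29 by 29×49 → 74×49, cost 74·29·49 = 105154; ((A B) C): 74×49 by 49×7 → 74×7, cost 74·49·7 = 25382; cumulative 130536; (D E): 7×9 by 9×51 → 7×51, cost 7·9·51 = 3213; (((A B) C) (D E)): 74×7 by 7×51 → 74×51, cost 74·7·51 = 26418; cumulative 160167. Total 160167.
Difference: |169164 − 160167| = 8997.

8997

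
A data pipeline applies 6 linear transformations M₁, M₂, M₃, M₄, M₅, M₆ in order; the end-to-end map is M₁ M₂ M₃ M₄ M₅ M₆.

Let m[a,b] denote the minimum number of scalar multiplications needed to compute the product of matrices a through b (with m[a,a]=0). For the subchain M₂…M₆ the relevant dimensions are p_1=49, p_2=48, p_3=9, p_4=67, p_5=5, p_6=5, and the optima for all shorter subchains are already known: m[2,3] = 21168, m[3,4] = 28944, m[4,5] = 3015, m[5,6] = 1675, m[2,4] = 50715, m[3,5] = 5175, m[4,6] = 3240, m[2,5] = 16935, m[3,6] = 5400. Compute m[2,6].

17160

m[2,6] = min over k∈[2,5] of m[2,k]+m[k+1,6]+p_{1}·p_k·p_{6}.
k=2: 0 + 5400 + 49·48·5 = 17160; k=3: 21168 + 3240 + 49·9·5 = 26613; k=4: 50715 + 1675 + 49·67·5 = 68805; k=5: 16935 + 0 + 49·5·5 = 18160.
Minimum: 17160 at k=2.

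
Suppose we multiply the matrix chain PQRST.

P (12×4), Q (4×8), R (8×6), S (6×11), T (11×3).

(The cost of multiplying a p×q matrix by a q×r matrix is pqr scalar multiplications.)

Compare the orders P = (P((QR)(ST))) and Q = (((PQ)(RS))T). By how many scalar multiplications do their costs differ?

1758

Order P = (P((QR)(ST))): (QR): 4×8 by 8×6 → 4×6, cost 4·8·6 = 192; (ST): 6×11 by 11×3 → 6×3, cost 6·11·3 = 198; ((QR)(ST)): 4×6 by 6×3 → 4×3, cost 4·6·3 = 72; cumulative 462; (P((QR)(ST))): 12×4 by 4×3 → 12×3, cost 12·4·3 = 144; cumulative 606. Total 606.
Order Q = (((PQ)(RS))T): (PQ): 12×4 by 4×8 → 12×8, cost 12·4·8 = 384; (RS): 8×6 by 6×11 → 8×11, cost 8·6·11 = 528; ((PQ)(RS)): 12×8 by 8×11 → 12×11, cost 12·8·11 = 1056; cumulative 1968; (((PQ)(RS))T): 12×11 by 11×3 → 12×3, cost 12·11·3 = 396; cumulative 2364. Total 2364.
Difference: |606 − 2364| = 1758.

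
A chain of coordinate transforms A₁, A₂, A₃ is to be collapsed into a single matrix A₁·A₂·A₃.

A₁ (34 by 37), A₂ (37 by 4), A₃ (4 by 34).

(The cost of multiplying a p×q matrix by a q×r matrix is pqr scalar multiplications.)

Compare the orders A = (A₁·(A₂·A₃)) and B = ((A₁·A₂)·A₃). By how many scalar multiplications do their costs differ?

Order A = (A₁·(A₂·A₃)): (A₂·A₃): 37×4 by 4×34 → 37×34, cost 37·4·34 = 5032; (A₁·(A₂·A₃)): 34×37 by 37×34 → 34×34, cost 34·37·34 = 42772; cumulative 47804. Total 47804.
Order B = ((A₁·A₂)·A₃): (A₁·A₂): 34×37 by 37×4 → 34×4, cost 34·37·4 = 5032; ((A₁·A₂)·A₃): 34×4 by 4×34 → 34×34, cost 34·4·34 = 4624; cumulative 9656. Total 9656.
Difference: |47804 − 9656| = 38148.

38148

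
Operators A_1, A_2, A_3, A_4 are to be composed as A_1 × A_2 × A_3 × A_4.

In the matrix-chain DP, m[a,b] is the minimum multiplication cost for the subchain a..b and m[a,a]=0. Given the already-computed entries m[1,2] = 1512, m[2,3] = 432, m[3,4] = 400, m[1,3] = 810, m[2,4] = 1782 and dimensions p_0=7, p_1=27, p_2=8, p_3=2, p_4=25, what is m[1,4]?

1160

m[1,4] = min over k∈[1,3] of m[1,k]+m[k+1,4]+p_{0}·p_k·p_{4}.
k=1: 0 + 1782 + 7·27·25 = 6507; k=2: 1512 + 400 + 7·8·25 = 3312; k=3: 810 + 0 + 7·2·25 = 1160.
Minimum: 1160 at k=3.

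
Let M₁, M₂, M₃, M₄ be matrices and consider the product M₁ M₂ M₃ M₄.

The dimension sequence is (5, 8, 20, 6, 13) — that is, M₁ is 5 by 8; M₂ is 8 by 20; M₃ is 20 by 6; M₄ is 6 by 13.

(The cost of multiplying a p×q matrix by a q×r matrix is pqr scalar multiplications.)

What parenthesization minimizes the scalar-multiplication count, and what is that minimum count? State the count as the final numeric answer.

1590

Adjacent pairs: M₁M₂ = 5·8·20 = 800; M₂M₃ = 8·20·6 = 960; M₃M₄ = 20·6·13 = 1560.
Length 3: M₁..M₃: k=1: 0+960+5·8·6=1200; k=2: 800+0+5·20·6=1400 → min 1200 | M₂..M₄: k=2: 0+1560+8·20·13=3640; k=3: 960+0+8·6·13=1584 → min 1584.
Length 4: M₁..M₄: k=1: 0+1584+5·8·13=2104; k=2: 800+1560+5·20·13=3660; k=3: 1200+0+5·6·13=1590 → min 1590.
Optimal parenthesization: ((M₁ (M₂ M₃)) M₄) with cost 1590.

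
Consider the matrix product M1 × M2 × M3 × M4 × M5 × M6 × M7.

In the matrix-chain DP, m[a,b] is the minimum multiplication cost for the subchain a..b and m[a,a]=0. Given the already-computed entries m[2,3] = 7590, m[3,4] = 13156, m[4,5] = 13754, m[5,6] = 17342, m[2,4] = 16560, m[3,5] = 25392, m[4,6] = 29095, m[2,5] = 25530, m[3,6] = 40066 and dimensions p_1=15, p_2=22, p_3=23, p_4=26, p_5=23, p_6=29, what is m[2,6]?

m[2,6] = min over k∈[2,5] of m[2,k]+m[k+1,6]+p_{1}·p_k·p_{6}.
k=2: 0 + 40066 + 15·22·29 = 49636; k=3: 7590 + 29095 + 15·23·29 = 46690; k=4: 16560 + 17342 + 15·26·29 = 45212; k=5: 25530 + 0 + 15·23·29 = 35535.
Minimum: 35535 at k=5.

35535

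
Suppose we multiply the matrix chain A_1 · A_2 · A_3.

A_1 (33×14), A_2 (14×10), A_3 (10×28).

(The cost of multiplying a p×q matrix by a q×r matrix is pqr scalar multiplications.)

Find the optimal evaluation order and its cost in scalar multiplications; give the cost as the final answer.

13860

(A_1 · (A_2 · A_3)): cost 16856.
((A_1 · A_2) · A_3): cost 13860.
Optimal: ((A_1 · A_2) · A_3) with cost 13860.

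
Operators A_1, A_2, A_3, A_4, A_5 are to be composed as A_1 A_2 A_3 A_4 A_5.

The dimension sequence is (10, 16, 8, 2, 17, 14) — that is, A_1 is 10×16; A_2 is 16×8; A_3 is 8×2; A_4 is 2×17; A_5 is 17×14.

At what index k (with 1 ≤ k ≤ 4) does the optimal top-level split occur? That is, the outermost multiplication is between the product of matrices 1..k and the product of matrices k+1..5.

Adjacent pairs: A_1A_2 = 10·16·8 = 1280; A_2A_3 = 16·8·2 = 256; A_3A_4 = 8·2·17 = 272; A_4A_5 = 2·17·14 = 476.
Length 3: A_1..A_3: k=1: 0+256+10·16·2=576; k=2: 1280+0+10·8·2=1440 → min 576 | A_2..A_4: k=2: 0+272+16·8·17=2448; k=3: 256+0+16·2·17=800 → min 800 | A_3..A_5: k=3: 0+476+8·2·14=700; k=4: 272+0+8·17·14=2176 → min 700.
Length 4: A_1..A_4: k=1: 0+800+10·16·17=3520; k=2: 1280+272+10·8·17=2912; k=3: 576+0+10·2·17=916 → min 916 | A_2..A_5: k=2: 0+700+16·8·14=2492; k=3: 256+476+16·2·14=1180; k=4: 800+0+16·17·14=4608 → min 1180.
Top-level splits: k=1: (A_1..A_1)·(A_2..A_5) → 0+1180+10·16·14 = 3420; k=2: (A_1..A_2)·(A_3..A_5) → 1280+700+10·8·14 = 3100; k=3: (A_1..A_3)·(A_4..A_5) → 576+476+10·2·14 = 1332; k=4: (A_1..A_4)·(A_5..A_5) → 916+0+10·17·14 = 3296.
Best split is after A_3, i.e. k = 3.

3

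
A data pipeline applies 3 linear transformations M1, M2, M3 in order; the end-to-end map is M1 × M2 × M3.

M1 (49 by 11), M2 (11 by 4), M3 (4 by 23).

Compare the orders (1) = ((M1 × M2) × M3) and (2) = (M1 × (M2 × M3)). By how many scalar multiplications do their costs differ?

Order (1) = ((M1 × M2) × M3): (M1 × M2): 49×11 by 11×4 → 49×4, cost 49·11·4 = 2156; ((M1 × M2) × M3): 49×4 by 4×23 → 49×23, cost 49·4·23 = 4508; cumulative 6664. Total 6664.
Order (2) = (M1 × (M2 × M3)): (M2 × M3): 11×4 by 4×23 → 11×23, cost 11·4·23 = 1012; (M1 × (M2 × M3)): 49×11 by 11×23 → 49×23, cost 49·11·23 = 12397; cumulative 13409. Total 13409.
Difference: |6664 − 13409| = 6745.

6745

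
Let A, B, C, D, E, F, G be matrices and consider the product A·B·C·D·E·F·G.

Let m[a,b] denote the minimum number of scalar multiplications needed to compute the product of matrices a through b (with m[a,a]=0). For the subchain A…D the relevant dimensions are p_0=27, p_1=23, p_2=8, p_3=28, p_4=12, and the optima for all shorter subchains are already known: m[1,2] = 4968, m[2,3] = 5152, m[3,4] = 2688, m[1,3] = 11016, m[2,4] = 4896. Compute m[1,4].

m[1,4] = min over k∈[1,3] of m[1,k]+m[k+1,4]+p_{0}·p_k·p_{4}.
k=1: 0 + 4896 + 27·23·12 = 12348; k=2: 4968 + 2688 + 27·8·12 = 10248; k=3: 11016 + 0 + 27·28·12 = 20088.
Minimum: 10248 at k=2.

10248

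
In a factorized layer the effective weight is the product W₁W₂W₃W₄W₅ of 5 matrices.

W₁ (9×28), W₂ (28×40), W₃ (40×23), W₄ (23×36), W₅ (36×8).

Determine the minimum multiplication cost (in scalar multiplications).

24960

Adjacent pairs: W₁W₂ = 9·28·40 = 10080; W₂W₃ = 28·40·23 = 25760; W₃W₄ = 40·23·36 = 33120; W₄W₅ = 23·36·8 = 6624.
Length 3: W₁..W₃: k=1: 0+25760+9·28·23=31556; k=2: 10080+0+9·40·23=18360 → min 18360 | W₂..W₄: k=2: 0+33120+28·40·36=73440; k=3: 25760+0+28·23·36=48944 → min 48944 | W₃..W₅: k=3: 0+6624+40·23·8=13984; k=4: 33120+0+40·36·8=44640 → min 13984.
Length 4: W₁..W₄: k=1: 0+48944+9·28·36=58016; k=2: 10080+33120+9·40·36=56160; k=3: 18360+0+9·23·36=25812 → min 25812 | W₂..W₅: k=2: 0+13984+28·40·8=22944; k=3: 25760+6624+28·23·8=37536; k=4: 48944+0+28·36·8=57008 → min 22944.
Length 5: W₁..W₅: k=1: 0+22944+9·28·8=24960; k=2: 10080+13984+9·40·8=26944; k=3: 18360+6624+9·23·8=26640; k=4: 25812+0+9·36·8=28404 → min 24960.
Optimal order: (W₁(W₂(W₃(W₄W₅)))) with cost 24960.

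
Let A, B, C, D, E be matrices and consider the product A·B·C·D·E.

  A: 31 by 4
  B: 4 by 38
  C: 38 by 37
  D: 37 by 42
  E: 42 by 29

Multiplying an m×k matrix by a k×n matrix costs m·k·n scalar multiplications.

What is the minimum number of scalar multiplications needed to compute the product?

Adjacent pairs: AB = 31·4·38 = 4712; BC = 4·38·37 = 5624; CD = 38·37·42 = 59052; DE = 37·42·29 = 45066.
Length 3: A..C: k=1: 0+5624+31·4·37=10212; k=2: 4712+0+31·38·37=48298 → min 10212 | B..D: k=2: 0+59052+4·38·42=65436; k=3: 5624+0+4·37·42=11840 → min 11840 | C..E: k=3: 0+45066+38·37·29=85840; k=4: 59052+0+38·42·29=105336 → min 85840.
Length 4: A..D: k=1: 0+11840+31·4·42=17048; k=2: 4712+59052+31·38·42=113240; k=3: 10212+0+31·37·42=58386 → min 17048 | B..E: k=2: 0+85840+4·38·29=90248; k=3: 5624+45066+4·37·29=54982; k=4: 11840+0+4·42·29=16712 → min 16712.
Length 5: A..E: k=1: 0+16712+31·4·29=20308; k=2: 4712+85840+31·38·29=124714; k=3: 10212+45066+31·37·29=88541; k=4: 17048+0+31·42·29=54806 → min 20308.
Optimal order: (A·(((B·C)·D)·E)) with cost 20308.

20308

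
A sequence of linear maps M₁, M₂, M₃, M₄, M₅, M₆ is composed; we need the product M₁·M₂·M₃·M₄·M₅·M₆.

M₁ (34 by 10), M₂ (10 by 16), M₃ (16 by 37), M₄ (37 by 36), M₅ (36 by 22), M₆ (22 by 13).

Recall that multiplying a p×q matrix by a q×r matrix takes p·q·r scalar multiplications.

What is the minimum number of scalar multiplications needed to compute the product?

Adjacent pairs: M₁M₂ = 34·10·16 = 5440; M₂M₃ = 10·16·37 = 5920; M₃M₄ = 16·37·36 = 21312; M₄M₅ = 37·36·22 = 29304; M₅M₆ = 36·22·13 = 10296.
Length 3: M₁..M₃: k=1: 0+5920+34·10·37=18500; k=2: 5440+0+34·16·37=25568 → min 18500 | M₂..M₄: k=2: 0+21312+10·16·36=27072; k=3: 5920+0+10·37·36=19240 → min 19240 | M₃..M₅: k=3: 0+29304+16·37·22=42328; k=4: 21312+0+16·36·22=33984 → min 33984 | M₄..M₆: k=4: 0+10296+37·36·13=27612; k=5: 29304+0+37·22·13=39886 → min 27612.
Length 4: M₁..M₄: k=1: 0+19240+34·10·36=31480; k=2: 5440+21312+34·16·36=46336; k=3: 18500+0+34·37·36=63788 → min 31480 | M₂..M₅: k=2: 0+33984+10·16·22=37504; k=3: 5920+29304+10·37·22=43364; k=4: 19240+0+10·36·22=27160 → min 27160 | M₃..M₆: k=3: 0+27612+16·37·13=35308; k=4: 21312+10296+16·36·13=39096; k=5: 33984+0+16·22·13=38560 → min 35308.
Length 5: M₁..M₅: k=1: 0+27160+34·10·22=34640; k=2: 5440+33984+34·16·22=51392; k=3: 18500+29304+34·37·22=75480; k=4: 31480+0+34·36·22=58408 → min 34640 | M₂..M₆: k=2: 0+35308+10·16·13=37388; k=3: 5920+27612+10·37·13=38342; k=4: 19240+10296+10·36·13=34216; k=5: 27160+0+10·22·13=30020 → min 30020.
Length 6: M₁..M₆: k=1: 0+30020+34·10·13=34440; k=2: 5440+35308+34·16·13=47820; k=3: 18500+27612+34·37·13=62466; k=4: 31480+10296+34·36·13=57688; k=5: 34640+0+34·22·13=44364 → min 34440.
Optimal order: (M₁·((((M₂·M₃)·M₄)·M₅)·M₆)) with cost 34440.

34440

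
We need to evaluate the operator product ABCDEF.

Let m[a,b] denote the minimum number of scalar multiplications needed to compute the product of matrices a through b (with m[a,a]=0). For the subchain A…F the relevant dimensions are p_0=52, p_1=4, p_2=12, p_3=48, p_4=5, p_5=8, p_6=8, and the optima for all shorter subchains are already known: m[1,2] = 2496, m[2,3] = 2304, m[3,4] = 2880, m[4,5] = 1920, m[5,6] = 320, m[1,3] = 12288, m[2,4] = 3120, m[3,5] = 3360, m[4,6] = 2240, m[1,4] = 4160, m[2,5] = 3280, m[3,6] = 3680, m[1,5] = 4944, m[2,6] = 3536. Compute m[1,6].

m[1,6] = min over k∈[1,5] of m[1,k]+m[k+1,6]+p_{0}·p_k·p_{6}.
k=1: 0 + 3536 + 52·4·8 = 5200; k=2: 2496 + 3680 + 52·12·8 = 11168; k=3: 12288 + 2240 + 52·48·8 = 34496; k=4: 4160 + 320 + 52·5·8 = 6560; k=5: 4944 + 0 + 52·8·8 = 8272.
Minimum: 5200 at k=1.

5200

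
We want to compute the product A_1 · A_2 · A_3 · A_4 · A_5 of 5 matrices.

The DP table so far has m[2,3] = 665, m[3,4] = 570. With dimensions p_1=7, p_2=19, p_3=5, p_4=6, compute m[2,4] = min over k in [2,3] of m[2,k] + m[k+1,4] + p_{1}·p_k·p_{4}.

875

m[2,4] = min over k∈[2,3] of m[2,k]+m[k+1,4]+p_{1}·p_k·p_{4}.
k=2: 0 + 570 + 7·19·6 = 1368; k=3: 665 + 0 + 7·5·6 = 875.
Minimum: 875 at k=3.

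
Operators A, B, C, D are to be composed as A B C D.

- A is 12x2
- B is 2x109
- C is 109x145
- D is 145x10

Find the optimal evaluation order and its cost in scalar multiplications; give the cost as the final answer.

Adjacent pairs: AB = 12·2·109 = 2616; BC = 2·109·145 = 31610; CD = 109·145·10 = 158050.
Length 3: A..C: k=1: 0+31610+12·2·145=35090; k=2: 2616+0+12·109·145=192276 → min 35090 | B..D: k=2: 0+158050+2·109·10=160230; k=3: 31610+0+2·145·10=34510 → min 34510.
Length 4: A..D: k=1: 0+34510+12·2·10=34750; k=2: 2616+158050+12·109·10=173746; k=3: 35090+0+12·145·10=52490 → min 34750.
Optimal parenthesization: (A ((B C) D)) with cost 34750.

34750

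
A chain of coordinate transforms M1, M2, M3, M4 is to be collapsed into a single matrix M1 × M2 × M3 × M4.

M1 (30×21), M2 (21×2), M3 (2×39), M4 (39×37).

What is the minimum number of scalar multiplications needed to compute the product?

Adjacent pairs: M1M2 = 30·21·2 = 1260; M2M3 = 21·2·39 = 1638; M3M4 = 2·39·37 = 2886.
Length 3: M1..M3: k=1: 0+1638+30·21·39=26208; k=2: 1260+0+30·2·39=3600 → min 3600 | M2..M4: k=2: 0+2886+21·2·37=4440; k=3: 1638+0+21·39·37=31941 → min 4440.
Length 4: M1..M4: k=1: 0+4440+30·21·37=27750; k=2: 1260+2886+30·2·37=6366; k=3: 3600+0+30·39·37=46890 → min 6366.
Optimal order: ((M1 × M2) × (M3 × M4)) with cost 6366.

6366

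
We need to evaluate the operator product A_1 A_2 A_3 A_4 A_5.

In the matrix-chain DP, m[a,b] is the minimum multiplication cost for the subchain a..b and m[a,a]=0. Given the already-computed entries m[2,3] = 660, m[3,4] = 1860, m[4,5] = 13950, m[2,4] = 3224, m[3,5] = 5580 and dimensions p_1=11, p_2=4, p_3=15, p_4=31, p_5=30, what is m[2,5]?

6900

m[2,5] = min over k∈[2,4] of m[2,k]+m[k+1,5]+p_{1}·p_k·p_{5}.
k=2: 0 + 5580 + 11·4·30 = 6900; k=3: 660 + 13950 + 11·15·30 = 19560; k=4: 3224 + 0 + 11·31·30 = 13454.
Minimum: 6900 at k=2.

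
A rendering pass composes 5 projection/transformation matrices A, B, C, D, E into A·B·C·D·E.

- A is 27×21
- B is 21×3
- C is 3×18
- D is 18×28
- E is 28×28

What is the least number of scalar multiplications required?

7833

Adjacent pairs: AB = 27·21·3 = 1701; BC = 21·3·18 = 1134; CD = 3·18·28 = 1512; DE = 18·28·28 = 14112.
Length 3: A..C: k=1: 0+1134+27·21·18=11340; k=2: 1701+0+27·3·18=3159 → min 3159 | B..D: k=2: 0+1512+21·3·28=3276; k=3: 1134+0+21·18·28=11718 → min 3276 | C..E: k=3: 0+14112+3·18·28=15624; k=4: 1512+0+3·28·28=3864 → min 3864.
Length 4: A..D: k=1: 0+3276+27·21·28=19152; k=2: 1701+1512+27·3·28=5481; k=3: 3159+0+27·18·28=16767 → min 5481 | B..E: k=2: 0+3864+21·3·28=5628; k=3: 1134+14112+21·18·28=25830; k=4: 3276+0+21·28·28=19740 → min 5628.
Length 5: A..E: k=1: 0+5628+27·21·28=21504; k=2: 1701+3864+27·3·28=7833; k=3: 3159+14112+27·18·28=30879; k=4: 5481+0+27·28·28=26649 → min 7833.
Optimal order: ((A·B)·((C·D)·E)) with cost 7833.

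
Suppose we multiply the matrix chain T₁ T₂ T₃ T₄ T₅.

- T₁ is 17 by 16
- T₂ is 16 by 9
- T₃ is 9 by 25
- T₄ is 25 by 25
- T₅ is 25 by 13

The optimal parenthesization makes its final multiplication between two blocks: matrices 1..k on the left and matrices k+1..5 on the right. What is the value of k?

2

Adjacent pairs: T₁T₂ = 17·16·9 = 2448; T₂T₃ = 16·9·25 = 3600; T₃T₄ = 9·25·25 = 5625; T₄T₅ = 25·25·13 = 8125.
Length 3: T₁..T₃: k=1: 0+3600+17·16·25=10400; k=2: 2448+0+17·9·25=6273 → min 6273 | T₂..T₄: k=2: 0+5625+16·9·25=9225; k=3: 3600+0+16·25·25=13600 → min 9225 | T₃..T₅: k=3: 0+8125+9·25·13=11050; k=4: 5625+0+9·25·13=8550 → min 8550.
Length 4: T₁..T₄: k=1: 0+9225+17·16·25=16025; k=2: 2448+5625+17·9·25=11898; k=3: 6273+0+17·25·25=16898 → min 11898 | T₂..T₅: k=2: 0+8550+16·9·13=10422; k=3: 3600+8125+16·25·13=16925; k=4: 9225+0+16·25·13=14425 → min 10422.
Top-level splits: k=1: (T₁..T₁)·(T₂..T₅) → 0+10422+17·16·13 = 13958; k=2: (T₁..T₂)·(T₃..T₅) → 2448+8550+17·9·13 = 12987; k=3: (T₁..T₃)·(T₄..T₅) → 6273+8125+17·25·13 = 19923; k=4: (T₁..T₄)·(T₅..T₅) → 11898+0+17·25·13 = 17423.
Best split is after T₂, i.e. k = 2.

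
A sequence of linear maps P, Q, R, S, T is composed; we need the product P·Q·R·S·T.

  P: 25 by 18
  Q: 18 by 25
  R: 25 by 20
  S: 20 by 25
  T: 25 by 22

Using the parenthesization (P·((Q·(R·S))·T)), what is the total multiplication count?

43550

(R·S): 25×20 by 20×25 → 25×25, cost 25·20·25 = 12500
(Q·(R·S)): 18×25 by 25×25 → 18×25, cost 18·25·25 = 11250; cumulative 23750
((Q·(R·S))·T): 18×25 by 25×22 → 18×22, cost 18·25·22 = 9900; cumulative 33650
(P·((Q·(R·S))·T)): 25×18 by 18×22 → 25×22, cost 25·18·22 = 9900; cumulative 43550
Total: 43550 scalar multiplications.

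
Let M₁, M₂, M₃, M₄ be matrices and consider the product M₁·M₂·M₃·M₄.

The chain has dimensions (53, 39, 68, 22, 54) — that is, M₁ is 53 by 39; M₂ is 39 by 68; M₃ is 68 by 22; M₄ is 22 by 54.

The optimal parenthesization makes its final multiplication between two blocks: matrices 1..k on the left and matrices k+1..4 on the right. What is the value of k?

Adjacent pairs: M₁M₂ = 53·39·68 = 140556; M₂M₃ = 39·68·22 = 58344; M₃M₄ = 68·22·54 = 80784.
Length 3: M₁..M₃: k=1: 0+58344+53·39·22=103818; k=2: 140556+0+53·68·22=219844 → min 103818 | M₂..M₄: k=2: 0+80784+39·68·54=223992; k=3: 58344+0+39·22·54=104676 → min 104676.
Top-level splits: k=1: (M₁..M₁)·(M₂..M₄) → 0+104676+53·39·54 = 216294; k=2: (M₁..M₂)·(M₃..M₄) → 140556+80784+53·68·54 = 415956; k=3: (M₁..M₃)·(M₄..M₄) → 103818+0+53·22·54 = 166782.
Best split is after M₃, i.e. k = 3.

3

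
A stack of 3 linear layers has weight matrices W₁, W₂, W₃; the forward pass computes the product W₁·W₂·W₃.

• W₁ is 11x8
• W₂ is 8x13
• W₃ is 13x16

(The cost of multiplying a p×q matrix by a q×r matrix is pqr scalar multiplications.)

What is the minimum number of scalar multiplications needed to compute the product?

3072

Order (W₁·(W₂·W₃)): (W₂·W₃): 8×13 by 13×16 → 8×16, cost 8·13·16 = 1664; (W₁·(W₂·W₃)): 11×8 by 8×16 → 11×16, cost 11·8·16 = 1408; cumulative 3072. Total 3072.
Order ((W₁·W₂)·W₃): (W₁·W₂): 11×8 by 8×13 → 11×13, cost 11·8·13 = 1144; ((W₁·W₂)·W₃): 11×13 by 13×16 → 11×16, cost 11·13·16 = 2288; cumulative 3432. Total 3432.
Minimum: 3072.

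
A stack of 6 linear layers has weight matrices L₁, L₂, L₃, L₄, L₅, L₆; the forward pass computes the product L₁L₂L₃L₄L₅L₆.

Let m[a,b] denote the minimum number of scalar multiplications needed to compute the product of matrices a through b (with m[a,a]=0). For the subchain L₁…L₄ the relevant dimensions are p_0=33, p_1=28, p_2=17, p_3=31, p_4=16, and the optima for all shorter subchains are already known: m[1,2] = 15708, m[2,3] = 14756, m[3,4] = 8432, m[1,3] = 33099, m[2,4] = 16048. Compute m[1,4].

m[1,4] = min over k∈[1,3] of m[1,k]+m[k+1,4]+p_{0}·p_k·p_{4}.
k=1: 0 + 16048 + 33·28·16 = 30832; k=2: 15708 + 8432 + 33·17·16 = 33116; k=3: 33099 + 0 + 33·31·16 = 49467.
Minimum: 30832 at k=1.

30832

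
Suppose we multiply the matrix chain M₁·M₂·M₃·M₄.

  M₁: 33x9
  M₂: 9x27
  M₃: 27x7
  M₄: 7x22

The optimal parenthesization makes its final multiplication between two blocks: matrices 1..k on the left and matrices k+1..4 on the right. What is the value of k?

3

Adjacent pairs: M₁M₂ = 33·9·27 = 8019; M₂M₃ = 9·27·7 = 1701; M₃M₄ = 27·7·22 = 4158.
Length 3: M₁..M₃: k=1: 0+1701+33·9·7=3780; k=2: 8019+0+33·27·7=14256 → min 3780 | M₂..M₄: k=2: 0+4158+9·27·22=9504; k=3: 1701+0+9·7·22=3087 → min 3087.
Top-level splits: k=1: (M₁..M₁)·(M₂..M₄) → 0+3087+33·9·22 = 9621; k=2: (M₁..M₂)·(M₃..M₄) → 8019+4158+33·27·22 = 31779; k=3: (M₁..M₃)·(M₄..M₄) → 3780+0+33·7·22 = 8862.
Best split is after M₃, i.e. k = 3.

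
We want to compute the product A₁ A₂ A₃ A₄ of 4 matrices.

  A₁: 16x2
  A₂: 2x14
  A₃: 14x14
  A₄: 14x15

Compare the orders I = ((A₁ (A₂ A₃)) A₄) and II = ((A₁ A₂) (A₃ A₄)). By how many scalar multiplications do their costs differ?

Order I = ((A₁ (A₂ A₃)) A₄): (A₂ A₃): 2×14 by 14×14 → 2×14, cost 2·14·14 = 392; (A₁ (A₂ A₃)): 16×2 by 2×14 → 16×14, cost 16·2·14 = 448; cumulative 840; ((A₁ (A₂ A₃)) A₄): 16×14 by 14×15 → 16×15, cost 16·14·15 = 3360; cumulative 4200. Total 4200.
Order II = ((A₁ A₂) (A₃ A₄)): (A₁ A₂): 16×2 by 2×14 → 16×14, cost 16·2·14 = 448; (A₃ A₄): 14×14 by 14×15 → 14×15, cost 14·14·15 = 2940; ((A₁ A₂) (A₃ A₄)): 16×14 by 14×15 → 16×15, cost 16·14·15 = 3360; cumulative 6748. Total 6748.
Difference: |4200 − 6748| = 2548.

2548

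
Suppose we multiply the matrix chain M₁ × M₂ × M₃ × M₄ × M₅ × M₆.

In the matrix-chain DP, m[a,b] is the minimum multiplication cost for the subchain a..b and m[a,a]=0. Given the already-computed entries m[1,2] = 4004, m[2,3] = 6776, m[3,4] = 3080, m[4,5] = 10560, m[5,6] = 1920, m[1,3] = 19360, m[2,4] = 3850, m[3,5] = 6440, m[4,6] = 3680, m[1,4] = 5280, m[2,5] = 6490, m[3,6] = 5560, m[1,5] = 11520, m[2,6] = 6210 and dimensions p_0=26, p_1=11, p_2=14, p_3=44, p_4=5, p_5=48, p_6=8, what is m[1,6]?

m[1,6] = min over k∈[1,5] of m[1,k]+m[k+1,6]+p_{0}·p_k·p_{6}.
k=1: 0 + 6210 + 26·11·8 = 8498; k=2: 4004 + 5560 + 26·14·8 = 12476; k=3: 19360 + 3680 + 26·44·8 = 32192; k=4: 5280 + 1920 + 26·5·8 = 8240; k=5: 11520 + 0 + 26·48·8 = 21504.
Minimum: 8240 at k=4.

8240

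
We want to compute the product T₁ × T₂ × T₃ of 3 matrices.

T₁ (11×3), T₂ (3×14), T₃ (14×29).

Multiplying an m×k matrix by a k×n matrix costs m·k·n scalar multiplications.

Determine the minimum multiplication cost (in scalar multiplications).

2175

Order (T₁ × (T₂ × T₃)): (T₂ × T₃): 3×14 by 14×29 → 3×29, cost 3·14·29 = 1218; (T₁ × (T₂ × T₃)): 11×3 by 3×29 → 11×29, cost 11·3·29 = 957; cumulative 2175. Total 2175.
Order ((T₁ × T₂) × T₃): (T₁ × T₂): 11×3 by 3×14 → 11×14, cost 11·3·14 = 462; ((T₁ × T₂) × T₃): 11×14 by 14×29 → 11×29, cost 11·14·29 = 4466; cumulative 4928. Total 4928.
Minimum: 2175.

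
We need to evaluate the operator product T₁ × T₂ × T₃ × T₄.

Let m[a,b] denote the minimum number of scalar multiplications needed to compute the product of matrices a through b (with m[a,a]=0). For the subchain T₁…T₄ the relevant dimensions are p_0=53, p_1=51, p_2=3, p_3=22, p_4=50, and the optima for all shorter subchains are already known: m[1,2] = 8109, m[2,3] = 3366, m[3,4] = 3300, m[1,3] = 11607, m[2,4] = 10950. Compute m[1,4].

19359

m[1,4] = min over k∈[1,3] of m[1,k]+m[k+1,4]+p_{0}·p_k·p_{4}.
k=1: 0 + 10950 + 53·51·50 = 146100; k=2: 8109 + 3300 + 53·3·50 = 19359; k=3: 11607 + 0 + 53·22·50 = 69907.
Minimum: 19359 at k=2.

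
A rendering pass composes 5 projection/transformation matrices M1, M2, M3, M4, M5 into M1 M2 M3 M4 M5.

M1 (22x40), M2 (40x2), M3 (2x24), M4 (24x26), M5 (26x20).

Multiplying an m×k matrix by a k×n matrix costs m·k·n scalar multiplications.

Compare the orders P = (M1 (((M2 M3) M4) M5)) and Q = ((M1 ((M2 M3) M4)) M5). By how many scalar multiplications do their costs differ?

4080

Order P = (M1 (((M2 M3) M4) M5)): (M2 M3): 40×2 by 2×24 → 40×24, cost 40·2·24 = 1920; ((M2 M3) M4): 40×24 by 24×26 → 40×26, cost 40·24·26 = 24960; cumulative 26880; (((M2 M3) M4) M5): 40×26 by 26×20 → 40×20, cost 40·26·20 = 20800; cumulative 47680; (M1 (((M2 M3) M4) M5)): 22×40 by 40×20 → 22×20, cost 22·40·20 = 17600; cumulative 65280. Total 65280.
Order Q = ((M1 ((M2 M3) M4)) M5): (M2 M3): 40×2 by 2×24 → 40×24, cost 40·2·24 = 1920; ((M2 M3) M4): 40×24 by 24×26 → 40×26, cost 40·24·26 = 24960; cumulative 26880; (M1 ((M2 M3) M4)): 22×40 by 40×26 → 22×26, cost 22·40·26 = 22880; cumulative 49760; ((M1 ((M2 M3) M4)) M5): 22×26 by 26×20 → 22×20, cost 22·26·20 = 11440; cumulative 61200. Total 61200.
Difference: |65280 − 61200| = 4080.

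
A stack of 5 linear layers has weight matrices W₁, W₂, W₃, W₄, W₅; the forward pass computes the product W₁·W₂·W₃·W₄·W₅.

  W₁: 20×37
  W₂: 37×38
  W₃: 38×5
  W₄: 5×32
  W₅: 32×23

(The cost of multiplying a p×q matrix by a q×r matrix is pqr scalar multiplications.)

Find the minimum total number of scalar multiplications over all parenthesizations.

16710

Adjacent pairs: W₁W₂ = 20·37·38 = 28120; W₂W₃ = 37·38·5 = 7030; W₃W₄ = 38·5·32 = 6080; W₄W₅ = 5·32·23 = 3680.
Length 3: W₁..W₃: k=1: 0+7030+20·37·5=10730; k=2: 28120+0+20·38·5=31920 → min 10730 | W₂..W₄: k=2: 0+6080+37·38·32=51072; k=3: 7030+0+37·5·32=12950 → min 12950 | W₃..W₅: k=3: 0+3680+38·5·23=8050; k=4: 6080+0+38·32·23=34048 → min 8050.
Length 4: W₁..W₄: k=1: 0+12950+20·37·32=36630; k=2: 28120+6080+20·38·32=58520; k=3: 10730+0+20·5·32=13930 → min 13930 | W₂..W₅: k=2: 0+8050+37·38·23=40388; k=3: 7030+3680+37·5·23=14965; k=4: 12950+0+37·32·23=40182 → min 14965.
Length 5: W₁..W₅: k=1: 0+14965+20·37·23=31985; k=2: 28120+8050+20·38·23=53650; k=3: 10730+3680+20·5·23=16710; k=4: 13930+0+20·32·23=28650 → min 16710.
Optimal order: ((W₁·(W₂·W₃))·(W₄·W₅)) with cost 16710.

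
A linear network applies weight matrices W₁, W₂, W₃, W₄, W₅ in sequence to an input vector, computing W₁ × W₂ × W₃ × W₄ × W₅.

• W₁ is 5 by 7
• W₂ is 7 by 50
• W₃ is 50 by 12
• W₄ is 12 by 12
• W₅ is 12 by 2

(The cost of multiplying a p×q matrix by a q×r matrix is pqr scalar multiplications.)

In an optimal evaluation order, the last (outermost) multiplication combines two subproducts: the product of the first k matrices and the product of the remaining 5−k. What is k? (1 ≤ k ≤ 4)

1

Adjacent pairs: W₁W₂ = 5·7·50 = 1750; W₂W₃ = 7·50·12 = 4200; W₃W₄ = 50·12·12 = 7200; W₄W₅ = 12·12·2 = 288.
Length 3: W₁..W₃: k=1: 0+4200+5·7·12=4620; k=2: 1750+0+5·50·12=4750 → min 4620 | W₂..W₄: k=2: 0+7200+7·50·12=11400; k=3: 4200+0+7·12·12=5208 → min 5208 | W₃..W₅: k=3: 0+288+50·12·2=1488; k=4: 7200+0+50·12·2=8400 → min 1488.
Length 4: W₁..W₄: k=1: 0+5208+5·7·12=5628; k=2: 1750+7200+5·50·12=11950; k=3: 4620+0+5·12·12=5340 → min 5340 | W₂..W₅: k=2: 0+1488+7·50·2=2188; k=3: 4200+288+7·12·2=4656; k=4: 5208+0+7·12·2=5376 → min 2188.
Top-level splits: k=1: (W₁..W₁)·(W₂..W₅) → 0+2188+5·7·2 = 2258; k=2: (W₁..W₂)·(W₃..W₅) → 1750+1488+5·50·2 = 3738; k=3: (W₁..W₃)·(W₄..W₅) → 4620+288+5·12·2 = 5028; k=4: (W₁..W₄)·(W₅..W₅) → 5340+0+5·12·2 = 5460.
Best split is after W₁, i.e. k = 1.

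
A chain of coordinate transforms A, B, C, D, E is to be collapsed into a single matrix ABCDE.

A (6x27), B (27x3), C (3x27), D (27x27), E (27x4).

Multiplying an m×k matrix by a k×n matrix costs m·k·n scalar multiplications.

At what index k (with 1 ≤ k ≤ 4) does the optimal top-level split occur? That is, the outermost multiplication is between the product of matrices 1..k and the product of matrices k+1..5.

Adjacent pairs: AB = 6·27·3 = 486; BC = 27·3·27 = 2187; CD = 3·27·27 = 2187; DE = 27·27·4 = 2916.
Length 3: A..C: k=1: 0+2187+6·27·27=6561; k=2: 486+0+6·3·27=972 → min 972 | B..D: k=2: 0+2187+27·3·27=4374; k=3: 2187+0+27·27·27=21870 → min 4374 | C..E: k=3: 0+2916+3·27·4=3240; k=4: 2187+0+3·27·4=2511 → min 2511.
Length 4: A..D: k=1: 0+4374+6·27·27=8748; k=2: 486+2187+6·3·27=3159; k=3: 972+0+6·27·27=5346 → min 3159 | B..E: k=2: 0+2511+27·3·4=2835; k=3: 2187+2916+27·27·4=8019; k=4: 4374+0+27·27·4=7290 → min 2835.
Top-level splits: k=1: (A..A)·(B..E) → 0+2835+6·27·4 = 3483; k=2: (A..B)·(C..E) → 486+2511+6·3·4 = 3069; k=3: (A..C)·(D..E) → 972+2916+6·27·4 = 4536; k=4: (A..D)·(E..E) → 3159+0+6·27·4 = 3807.
Best split is after B, i.e. k = 2.

2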